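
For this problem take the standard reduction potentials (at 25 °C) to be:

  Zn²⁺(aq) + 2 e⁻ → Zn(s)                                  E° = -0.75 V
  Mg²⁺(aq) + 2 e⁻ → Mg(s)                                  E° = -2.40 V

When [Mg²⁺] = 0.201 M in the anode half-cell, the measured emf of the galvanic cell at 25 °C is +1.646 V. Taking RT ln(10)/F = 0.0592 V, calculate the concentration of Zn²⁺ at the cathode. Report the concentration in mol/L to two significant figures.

Zn²⁺/Zn is the cathode, Mg²⁺/Mg the anode: E°cell = +1.65 V, n = 2.
Overall reaction: Zn²⁺(aq) + Mg(s) → Zn(s) + Mg²⁺(aq); Q = [Mg²⁺]^1/[Zn²⁺]^1.
From E = E° − (0.0592/n) log Q: log Q = (E° − E)·n/0.0592 = (+1.65 − (+1.646))·2/0.0592 = 0.1351.
So 1·log[Zn²⁺] = 1·log(0.201) − log Q = -0.6968 − (0.1351) = -0.8319; [Zn²⁺] = 10^(-0.8319) ≈ 0.15 M.

0.15 M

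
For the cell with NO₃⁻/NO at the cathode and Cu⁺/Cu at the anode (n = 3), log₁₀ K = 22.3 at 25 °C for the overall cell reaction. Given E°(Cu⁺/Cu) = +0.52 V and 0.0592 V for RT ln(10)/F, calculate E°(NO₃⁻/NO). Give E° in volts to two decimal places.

+0.96 V

E°cell = (0.0592/n)·log K = (0.0592/3)(22.3) = +0.440 V.
Since NO₃⁻/NO is the cathode and Cu⁺/Cu the anode, E°cell = E°(NO₃⁻/NO) − E°(Cu⁺/Cu).
So E°(NO₃⁻/NO) = E°cell + E°(Cu⁺/Cu) = +0.440 + (+0.52) = +0.96 V.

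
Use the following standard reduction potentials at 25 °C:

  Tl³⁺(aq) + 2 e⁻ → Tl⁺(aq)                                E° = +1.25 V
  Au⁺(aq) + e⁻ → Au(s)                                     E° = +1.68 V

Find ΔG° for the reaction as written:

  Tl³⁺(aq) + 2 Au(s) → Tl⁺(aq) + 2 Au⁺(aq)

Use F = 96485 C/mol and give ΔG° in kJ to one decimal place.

+83.0 kJ

As written, Tl³⁺/Tl⁺ is reduced (cathode) and Au⁺/Au is oxidised (anode), so E°cell = (+1.25) − (+1.68) = -0.43 V.
Balancing electrons gives n = 2.
ΔG° = −nFE° = −(2)(96485)(-0.43) = 82,977 J = +83.0 kJ.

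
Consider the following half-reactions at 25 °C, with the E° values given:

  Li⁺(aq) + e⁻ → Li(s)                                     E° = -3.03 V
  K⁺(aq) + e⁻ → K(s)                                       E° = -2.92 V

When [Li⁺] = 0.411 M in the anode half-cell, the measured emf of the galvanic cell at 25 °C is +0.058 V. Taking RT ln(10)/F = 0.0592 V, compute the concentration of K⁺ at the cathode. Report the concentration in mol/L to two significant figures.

K⁺/K is the cathode, Li⁺/Li the anode: E°cell = +0.11 V, n = 1.
Overall reaction: K⁺(aq) + Li(s) → K(s) + Li⁺(aq); Q = [Li⁺]^1/[K⁺]^1.
From E = E° − (0.0592/n) log Q: log Q = (E° − E)·n/0.0592 = (+0.11 − (+0.058))·1/0.0592 = 0.8784.
So 1·log[K⁺] = 1·log(0.411) − log Q = -0.3862 − (0.8784) = -1.2646; [K⁺] = 10^(-1.2646) ≈ 0.054 M.

0.054 M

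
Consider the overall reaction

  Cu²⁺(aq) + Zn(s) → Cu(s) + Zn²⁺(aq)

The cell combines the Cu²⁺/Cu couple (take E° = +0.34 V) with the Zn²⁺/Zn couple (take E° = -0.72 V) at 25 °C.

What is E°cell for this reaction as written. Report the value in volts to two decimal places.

The Cu²⁺/Cu couple has the higher reduction potential, so it is the cathode; Zn²⁺/Zn is oxidised at the anode.
E°cell = E°(cathode) − E°(anode) = (+0.34) − (-0.72) = +1.06 V.
Since E°cell > 0, the reaction is spontaneous under standard conditions.

+1.06 V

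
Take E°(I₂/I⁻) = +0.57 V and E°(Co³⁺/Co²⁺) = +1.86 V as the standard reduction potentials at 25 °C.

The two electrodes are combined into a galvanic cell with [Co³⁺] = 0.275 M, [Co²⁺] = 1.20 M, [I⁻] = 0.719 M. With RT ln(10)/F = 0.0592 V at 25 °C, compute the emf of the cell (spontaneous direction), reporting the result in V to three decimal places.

+1.244 V

Co³⁺/Co²⁺ is the cathode (higher E°), I₂/I⁻ the anode: E°cell = +1.86 − (+0.57) = +1.29 V, n = 2.
Overall: 2 Co³⁺(aq) + 2 I⁻(aq) → 2 Co²⁺(aq) + I₂(s)
Q = [Co²⁺]^2 / ([Co³⁺]^2·[I⁻]^2); log Q = 1.566.
E = E° − (0.0592/n) log Q = +1.29 − (0.0592/2)(1.566) = +1.244 V.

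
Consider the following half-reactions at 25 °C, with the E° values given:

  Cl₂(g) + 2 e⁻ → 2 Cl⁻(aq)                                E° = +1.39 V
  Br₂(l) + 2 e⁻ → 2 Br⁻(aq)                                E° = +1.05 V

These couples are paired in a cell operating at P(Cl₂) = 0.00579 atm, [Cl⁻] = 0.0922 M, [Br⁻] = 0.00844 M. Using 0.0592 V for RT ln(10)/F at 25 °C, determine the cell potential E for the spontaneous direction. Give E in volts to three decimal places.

Cl₂/Cl⁻ is the cathode (higher E°), Br₂/Br⁻ the anode: E°cell = +1.39 − (+1.05) = +0.34 V, n = 2.
Overall: Cl₂(g) + 2 Br⁻(aq) → 2 Cl⁻(aq) + Br₂(l)
Q = [Cl⁻]^2 / (P(Cl₂)·[Br⁻]^2); log Q = 4.314.
E = E° − (0.0592/n) log Q = +0.34 − (0.0592/2)(4.314) = +0.212 V.

+0.212 V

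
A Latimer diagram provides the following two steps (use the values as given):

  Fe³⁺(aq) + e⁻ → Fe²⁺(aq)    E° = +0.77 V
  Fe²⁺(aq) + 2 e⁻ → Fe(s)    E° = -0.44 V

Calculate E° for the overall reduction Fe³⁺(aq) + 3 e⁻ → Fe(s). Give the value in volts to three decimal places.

-0.037 V

Adding the free-energy changes (−nFE°) of the two steps gives −n₃FE°₃ = −n₁FE°₁ − n₂FE°₂.
E°₃ = (1×+0.77 + 2×-0.44) / 3 = (-0.110) / 3 = -0.037 V.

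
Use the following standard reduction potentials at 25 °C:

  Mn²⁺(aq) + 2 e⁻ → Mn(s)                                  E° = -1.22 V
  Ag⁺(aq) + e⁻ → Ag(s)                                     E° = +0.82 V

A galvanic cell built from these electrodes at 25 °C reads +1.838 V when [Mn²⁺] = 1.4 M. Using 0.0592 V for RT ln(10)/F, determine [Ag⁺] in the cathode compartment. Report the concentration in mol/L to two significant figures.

0.00046 M

Ag⁺/Ag is the cathode, Mn²⁺/Mn the anode: E°cell = +2.04 V, n = 2.
Overall reaction: 2 Ag⁺(aq) + Mn(s) → 2 Ag(s) + Mn²⁺(aq); Q = [Mn²⁺]^1/[Ag⁺]^2.
From E = E° − (0.0592/n) log Q: log Q = (E° − E)·n/0.0592 = (+2.04 − (+1.838))·2/0.0592 = 6.8243.
So 2·log[Ag⁺] = 1·log(1.4) − log Q = 0.1461 − (6.8243) = -6.6782; log[Ag⁺] = -6.6782 / 2 = -3.3391; [Ag⁺] = 10^(-3.3391) ≈ 0.00046 M.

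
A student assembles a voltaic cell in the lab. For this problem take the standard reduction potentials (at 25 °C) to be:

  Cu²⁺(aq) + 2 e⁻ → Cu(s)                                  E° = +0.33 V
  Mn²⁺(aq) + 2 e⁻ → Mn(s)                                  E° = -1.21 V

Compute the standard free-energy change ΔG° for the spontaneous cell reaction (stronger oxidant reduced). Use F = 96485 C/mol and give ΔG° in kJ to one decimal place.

Cu²⁺/Cu (E° = +0.33 V) is the cathode; Mn²⁺/Mn (E° = -1.21 V) is the anode, so E°cell = +1.54 V.
Balancing electrons gives n = 2 (lcm of 2 and 2).
ΔG° = −nFE° = −(2)(96485)(+1.54) = -297,174 J = -297.2 kJ.

-297.2 kJ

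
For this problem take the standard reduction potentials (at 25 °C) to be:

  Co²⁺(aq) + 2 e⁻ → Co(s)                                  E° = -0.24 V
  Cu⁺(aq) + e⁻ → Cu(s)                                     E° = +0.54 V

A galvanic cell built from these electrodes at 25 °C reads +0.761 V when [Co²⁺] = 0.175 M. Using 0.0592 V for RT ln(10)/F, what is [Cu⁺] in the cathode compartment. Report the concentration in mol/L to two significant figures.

0.20 M

Cu⁺/Cu is the cathode, Co²⁺/Co the anode: E°cell = +0.78 V, n = 2.
Overall reaction: 2 Cu⁺(aq) + Co(s) → 2 Cu(s) + Co²⁺(aq); Q = [Co²⁺]^1/[Cu⁺]^2.
From E = E° − (0.0592/n) log Q: log Q = (E° − E)·n/0.0592 = (+0.78 − (+0.761))·2/0.0592 = 0.6419.
So 2·log[Cu⁺] = 1·log(0.175) − log Q = -0.7570 − (0.6419) = -1.3989; log[Cu⁺] = -1.3989 / 2 = -0.6995; [Cu⁺] = 10^(-0.6995) ≈ 0.20 M.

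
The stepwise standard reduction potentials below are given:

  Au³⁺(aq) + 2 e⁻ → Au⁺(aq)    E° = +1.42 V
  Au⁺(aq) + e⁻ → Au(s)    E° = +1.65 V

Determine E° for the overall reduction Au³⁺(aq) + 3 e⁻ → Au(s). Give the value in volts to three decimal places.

Adding the free-energy changes (−nFE°) of the two steps gives −n₃FE°₃ = −n₁FE°₁ − n₂FE°₂.
E°₃ = (2×+1.42 + 1×+1.65) / 3 = (+4.490) / 3 = +1.497 V.

+1.497 V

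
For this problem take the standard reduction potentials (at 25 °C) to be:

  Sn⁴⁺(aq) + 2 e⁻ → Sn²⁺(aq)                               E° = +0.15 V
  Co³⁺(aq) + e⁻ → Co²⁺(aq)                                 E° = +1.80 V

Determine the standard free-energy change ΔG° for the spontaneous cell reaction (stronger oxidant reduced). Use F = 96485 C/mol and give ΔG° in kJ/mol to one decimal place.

-318.4 kJ/mol

Co³⁺/Co²⁺ (E° = +1.80 V) is the cathode; Sn⁴⁺/Sn²⁺ (E° = +0.15 V) is the anode, so E°cell = +1.65 V.
Balancing electrons gives n = 2 (lcm of 1 and 2).
ΔG° = −nFE° = −(2)(96485)(+1.65) = -318,400 J = -318.4 kJ/mol.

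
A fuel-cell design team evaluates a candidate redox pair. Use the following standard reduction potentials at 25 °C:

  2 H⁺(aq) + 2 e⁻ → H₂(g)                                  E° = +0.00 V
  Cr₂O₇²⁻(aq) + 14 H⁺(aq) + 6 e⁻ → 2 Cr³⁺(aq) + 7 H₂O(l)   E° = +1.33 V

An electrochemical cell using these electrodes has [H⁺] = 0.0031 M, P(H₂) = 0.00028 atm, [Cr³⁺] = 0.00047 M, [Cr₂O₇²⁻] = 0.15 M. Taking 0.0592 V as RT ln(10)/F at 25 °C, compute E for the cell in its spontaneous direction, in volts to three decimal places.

Cr₂O₇²⁻/Cr³⁺ is the cathode (higher E°), H⁺/H₂ the anode: E°cell = +1.33 − (+0.00) = +1.33 V, n = 6.
Overall: Cr₂O₇²⁻(aq) + 8 H⁺(aq) + 3 H₂(g) → 2 Cr³⁺(aq) + 7 H₂O(l)
Q = [Cr³⁺]^2 / ([Cr₂O₇²⁻]·[H⁺]^8·P(H₂)^3); log Q = 24.896.
E = E° − (0.0592/n) log Q = +1.33 − (0.0592/6)(24.896) = +1.084 V.

+1.084 V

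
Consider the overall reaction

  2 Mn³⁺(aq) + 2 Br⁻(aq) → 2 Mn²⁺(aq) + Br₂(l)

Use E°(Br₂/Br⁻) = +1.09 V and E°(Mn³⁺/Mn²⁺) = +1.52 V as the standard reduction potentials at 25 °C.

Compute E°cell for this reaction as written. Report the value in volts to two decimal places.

The Mn³⁺/Mn²⁺ couple has the higher reduction potential, so it is the cathode; Br₂/Br⁻ is oxidised at the anode.
E°cell = E°(cathode) − E°(anode) = (+1.52) − (+1.09) = +0.43 V.

+0.43 V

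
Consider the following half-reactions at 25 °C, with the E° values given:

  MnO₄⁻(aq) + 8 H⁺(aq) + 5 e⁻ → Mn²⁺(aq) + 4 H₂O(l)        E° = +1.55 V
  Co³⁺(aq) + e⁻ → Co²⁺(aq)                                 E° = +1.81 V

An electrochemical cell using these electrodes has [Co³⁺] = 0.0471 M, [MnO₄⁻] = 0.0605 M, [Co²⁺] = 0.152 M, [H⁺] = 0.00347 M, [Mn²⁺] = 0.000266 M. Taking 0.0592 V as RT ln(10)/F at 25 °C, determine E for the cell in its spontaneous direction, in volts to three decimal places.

+0.435 V

Co³⁺/Co²⁺ is the cathode (higher E°), MnO₄⁻/Mn²⁺ the anode: E°cell = +1.81 − (+1.55) = +0.26 V, n = 5.
Overall: 5 Co³⁺(aq) + Mn²⁺(aq) + 4 H₂O(l) → 5 Co²⁺(aq) + MnO₄⁻(aq) + 8 H⁺(aq)
Q = [Co²⁺]^5·[MnO₄⁻]·[H⁺]^8 / ([Co³⁺]^5·[Mn²⁺]); log Q = -14.776.
E = E° − (0.0592/n) log Q = +0.26 − (0.0592/5)(-14.776) = +0.435 V.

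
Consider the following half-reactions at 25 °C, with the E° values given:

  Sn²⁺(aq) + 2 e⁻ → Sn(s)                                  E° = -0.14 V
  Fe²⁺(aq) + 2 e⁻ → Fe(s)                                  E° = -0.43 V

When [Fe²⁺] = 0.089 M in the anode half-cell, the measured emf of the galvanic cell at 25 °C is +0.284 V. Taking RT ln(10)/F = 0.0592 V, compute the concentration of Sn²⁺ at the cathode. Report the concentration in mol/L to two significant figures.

Sn²⁺/Sn is the cathode, Fe²⁺/Fe the anode: E°cell = +0.29 V, n = 2.
Overall reaction: Sn²⁺(aq) + Fe(s) → Sn(s) + Fe²⁺(aq); Q = [Fe²⁺]^1/[Sn²⁺]^1.
From E = E° − (0.0592/n) log Q: log Q = (E° − E)·n/0.0592 = (+0.29 − (+0.284))·2/0.0592 = 0.2027.
So 1·log[Sn²⁺] = 1·log(0.089) − log Q = -1.0506 − (0.2027) = -1.2533; [Sn²⁺] = 10^(-1.2533) ≈ 0.056 M.

0.056 M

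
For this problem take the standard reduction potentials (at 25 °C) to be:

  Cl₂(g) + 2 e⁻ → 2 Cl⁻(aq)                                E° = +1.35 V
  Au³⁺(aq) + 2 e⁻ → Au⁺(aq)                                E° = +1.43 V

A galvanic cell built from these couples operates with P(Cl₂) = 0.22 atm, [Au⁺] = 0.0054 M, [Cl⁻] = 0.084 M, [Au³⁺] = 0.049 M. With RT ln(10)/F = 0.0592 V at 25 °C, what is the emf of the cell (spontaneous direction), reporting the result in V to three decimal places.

Au³⁺/Au⁺ is the cathode (higher E°), Cl₂/Cl⁻ the anode: E°cell = +1.43 − (+1.35) = +0.08 V, n = 2.
Overall: Au³⁺(aq) + 2 Cl⁻(aq) → Au⁺(aq) + Cl₂(g)
Q = [Au⁺]·P(Cl₂) / ([Au³⁺]·[Cl⁻]^2); log Q = 0.536.
E = E° − (0.0592/n) log Q = +0.08 − (0.0592/2)(0.536) = +0.064 V.

+0.064 V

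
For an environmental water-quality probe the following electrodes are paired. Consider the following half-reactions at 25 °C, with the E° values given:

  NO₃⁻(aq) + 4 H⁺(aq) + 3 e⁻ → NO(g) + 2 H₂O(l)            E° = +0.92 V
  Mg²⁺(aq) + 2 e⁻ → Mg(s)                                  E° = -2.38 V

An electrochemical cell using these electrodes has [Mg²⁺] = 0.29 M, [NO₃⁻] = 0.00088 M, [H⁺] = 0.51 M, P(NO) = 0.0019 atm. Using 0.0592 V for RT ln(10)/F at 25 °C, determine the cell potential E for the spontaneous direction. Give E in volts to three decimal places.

+3.286 V

NO₃⁻/NO is the cathode (higher E°), Mg²⁺/Mg the anode: E°cell = +0.92 − (-2.38) = +3.30 V, n = 6.
Overall: 2 NO₃⁻(aq) + 8 H⁺(aq) + 3 Mg(s) → 2 NO(g) + 4 H₂O(l) + 3 Mg²⁺(aq)
Q = P(NO)^2·[Mg²⁺]^3 / ([NO₃⁻]^2·[H⁺]^8); log Q = 1.395.
E = E° − (0.0592/n) log Q = +3.30 − (0.0592/6)(1.395) = +3.286 V.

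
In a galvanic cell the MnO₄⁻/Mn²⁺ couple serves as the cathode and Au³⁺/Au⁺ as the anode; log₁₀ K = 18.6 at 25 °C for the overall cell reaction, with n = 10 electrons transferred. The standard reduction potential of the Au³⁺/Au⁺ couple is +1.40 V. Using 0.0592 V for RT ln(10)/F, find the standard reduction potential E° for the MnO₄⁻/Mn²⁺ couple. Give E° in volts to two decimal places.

+1.51 V

E°cell = (0.0592/n)·log K = (0.0592/10)(18.6) = +0.110 V.
Since MnO₄⁻/Mn²⁺ is the cathode and Au³⁺/Au⁺ the anode, E°cell = E°(MnO₄⁻/Mn²⁺) − E°(Au³⁺/Au⁺).
So E°(MnO₄⁻/Mn²⁺) = E°cell + E°(Au³⁺/Au⁺) = +0.110 + (+1.40) = +1.51 V.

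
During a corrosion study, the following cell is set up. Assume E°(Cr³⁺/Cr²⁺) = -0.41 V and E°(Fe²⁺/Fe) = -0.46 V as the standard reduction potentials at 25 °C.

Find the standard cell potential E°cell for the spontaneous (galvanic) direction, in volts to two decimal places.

+0.05 V

The Cr³⁺/Cr²⁺ couple has the higher reduction potential, so it is the cathode; Fe²⁺/Fe is oxidised at the anode.
E°cell = E°(cathode) − E°(anode) = (-0.41) − (-0.46) = +0.05 V.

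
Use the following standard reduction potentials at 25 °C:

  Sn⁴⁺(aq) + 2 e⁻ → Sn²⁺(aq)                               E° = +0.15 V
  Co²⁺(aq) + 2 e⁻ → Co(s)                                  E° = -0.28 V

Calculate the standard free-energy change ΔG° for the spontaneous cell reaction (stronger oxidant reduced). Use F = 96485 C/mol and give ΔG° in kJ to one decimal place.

Sn⁴⁺/Sn²⁺ (E° = +0.15 V) is the cathode; Co²⁺/Co (E° = -0.28 V) is the anode, so E°cell = +0.43 V.
Balancing electrons gives n = 2 (lcm of 2 and 2).
ΔG° = −nFE° = −(2)(96485)(+0.43) = -82,977 J = -83.0 kJ.

-83.0 kJ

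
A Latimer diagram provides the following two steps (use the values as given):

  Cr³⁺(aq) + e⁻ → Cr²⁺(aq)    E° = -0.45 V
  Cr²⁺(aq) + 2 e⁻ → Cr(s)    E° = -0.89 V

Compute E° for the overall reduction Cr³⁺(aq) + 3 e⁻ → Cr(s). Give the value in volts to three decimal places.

-0.743 V

Adding the free-energy changes (−nFE°) of the two steps gives −n₃FE°₃ = −n₁FE°₁ − n₂FE°₂.
E°₃ = (1×-0.45 + 2×-0.89) / 3 = (-2.230) / 3 = -0.743 V.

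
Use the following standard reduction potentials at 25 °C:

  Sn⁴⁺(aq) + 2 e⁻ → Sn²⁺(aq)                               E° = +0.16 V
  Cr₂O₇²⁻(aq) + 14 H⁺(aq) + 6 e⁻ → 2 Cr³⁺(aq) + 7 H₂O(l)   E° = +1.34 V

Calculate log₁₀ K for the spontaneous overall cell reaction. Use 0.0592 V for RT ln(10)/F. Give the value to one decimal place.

Cathode: Cr₂O₇²⁻/Cr³⁺; anode: Sn⁴⁺/Sn²⁺. E°cell = +1.18 V, n = 6.
log K = nE°cell / 0.0592 = (6)(+1.18) / 0.0592 = 119.6.

119.6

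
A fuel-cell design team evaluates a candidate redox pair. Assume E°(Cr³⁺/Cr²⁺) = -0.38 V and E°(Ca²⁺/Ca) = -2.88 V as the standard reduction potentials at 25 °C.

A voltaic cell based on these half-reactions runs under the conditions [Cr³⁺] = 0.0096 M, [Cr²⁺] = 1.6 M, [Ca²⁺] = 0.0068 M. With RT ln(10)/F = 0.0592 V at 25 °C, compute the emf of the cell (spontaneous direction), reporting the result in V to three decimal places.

Cr³⁺/Cr²⁺ is the cathode (higher E°), Ca²⁺/Ca the anode: E°cell = -0.38 − (-2.88) = +2.50 V, n = 2.
Overall: 2 Cr³⁺(aq) + Ca(s) → 2 Cr²⁺(aq) + Ca²⁺(aq)
Q = [Cr²⁺]^2·[Ca²⁺] / ([Cr³⁺]^2); log Q = 2.276.
E = E° − (0.0592/n) log Q = +2.50 − (0.0592/2)(2.276) = +2.433 V.

+2.433 V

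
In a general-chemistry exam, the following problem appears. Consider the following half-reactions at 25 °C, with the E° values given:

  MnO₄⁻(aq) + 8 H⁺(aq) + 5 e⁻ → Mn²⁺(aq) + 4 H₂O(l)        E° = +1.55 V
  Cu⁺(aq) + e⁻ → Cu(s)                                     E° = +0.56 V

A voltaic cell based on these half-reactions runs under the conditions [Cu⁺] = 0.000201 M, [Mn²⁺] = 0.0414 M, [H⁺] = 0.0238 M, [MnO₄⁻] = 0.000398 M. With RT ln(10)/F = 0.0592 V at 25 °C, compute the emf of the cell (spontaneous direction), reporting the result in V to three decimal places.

+1.031 V

MnO₄⁻/Mn²⁺ is the cathode (higher E°), Cu⁺/Cu the anode: E°cell = +1.55 − (+0.56) = +0.99 V, n = 5.
Overall: MnO₄⁻(aq) + 8 H⁺(aq) + 5 Cu(s) → Mn²⁺(aq) + 4 H₂O(l) + 5 Cu⁺(aq)
Q = [Mn²⁺]·[Cu⁺]^5 / ([MnO₄⁻]·[H⁺]^8); log Q = -3.480.
E = E° − (0.0592/n) log Q = +0.99 − (0.0592/5)(-3.480) = +1.031 V.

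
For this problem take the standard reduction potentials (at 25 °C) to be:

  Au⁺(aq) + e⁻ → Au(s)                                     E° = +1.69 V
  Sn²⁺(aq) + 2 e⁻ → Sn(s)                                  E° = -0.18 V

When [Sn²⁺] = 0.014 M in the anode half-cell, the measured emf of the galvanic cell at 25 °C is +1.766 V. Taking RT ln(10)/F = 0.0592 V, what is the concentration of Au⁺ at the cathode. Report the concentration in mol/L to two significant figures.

Au⁺/Au is the cathode, Sn²⁺/Sn the anode: E°cell = +1.87 V, n = 2.
Overall reaction: 2 Au⁺(aq) + Sn(s) → 2 Au(s) + Sn²⁺(aq); Q = [Sn²⁺]^1/[Au⁺]^2.
From E = E° − (0.0592/n) log Q: log Q = (E° − E)·n/0.0592 = (+1.87 − (+1.766))·2/0.0592 = 3.5135.
So 2·log[Au⁺] = 1·log(0.014) − log Q = -1.8539 − (3.5135) = -5.3674; log[Au⁺] = -5.3674 / 2 = -2.6837; [Au⁺] = 10^(-2.6837) ≈ 0.0021 M.

0.0021 M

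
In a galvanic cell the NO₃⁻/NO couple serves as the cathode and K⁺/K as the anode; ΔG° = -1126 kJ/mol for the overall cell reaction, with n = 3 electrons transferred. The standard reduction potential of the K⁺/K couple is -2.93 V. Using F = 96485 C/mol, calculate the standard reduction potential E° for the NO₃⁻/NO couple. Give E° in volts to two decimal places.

+0.96 V

E°cell = −ΔG°/(nF) = −(-1126×10³)/((3)(96485)) = +3.890 V.
Since NO₃⁻/NO is the cathode and K⁺/K the anode, E°cell = E°(NO₃⁻/NO) − E°(K⁺/K).
So E°(NO₃⁻/NO) = E°cell + E°(K⁺/K) = +3.890 + (-2.93) = +0.96 V.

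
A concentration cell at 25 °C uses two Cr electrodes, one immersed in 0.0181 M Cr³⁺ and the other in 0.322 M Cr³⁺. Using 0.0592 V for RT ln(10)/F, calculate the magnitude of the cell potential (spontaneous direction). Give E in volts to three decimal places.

+0.025 V

For a concentration cell E°cell = 0. The 0.322 M side is the cathode (reduction is favoured where [Cr³⁺] is higher).
With n = 3, E = −(0.0592/3) log([Cr³⁺]ₐₙ/[Cr³⁺]꜀ₐₜ) = −(0.0592/3) log(0.0181/0.322) = −(0.0592/3)(-1.250) = +0.025 V.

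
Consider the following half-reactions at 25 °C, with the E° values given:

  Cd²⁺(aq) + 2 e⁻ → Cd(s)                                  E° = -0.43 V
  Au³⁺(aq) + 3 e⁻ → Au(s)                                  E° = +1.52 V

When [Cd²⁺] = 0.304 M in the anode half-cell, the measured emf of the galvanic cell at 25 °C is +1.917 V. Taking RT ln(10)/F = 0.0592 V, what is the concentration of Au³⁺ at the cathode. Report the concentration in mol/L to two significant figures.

0.0036 M

Au³⁺/Au is the cathode, Cd²⁺/Cd the anode: E°cell = +1.95 V, n = 6.
Overall reaction: 2 Au³⁺(aq) + 3 Cd(s) → 2 Au(s) + 3 Cd²⁺(aq); Q = [Cd²⁺]^3/[Au³⁺]^2.
From E = E° − (0.0592/n) log Q: log Q = (E° − E)·n/0.0592 = (+1.95 − (+1.917))·6/0.0592 = 3.3446.
So 2·log[Au³⁺] = 3·log(0.304) − log Q = -1.5514 − (3.3446) = -4.8960; log[Au³⁺] = -4.8960 / 2 = -2.4480; [Au³⁺] = 10^(-2.4480) ≈ 0.0036 M.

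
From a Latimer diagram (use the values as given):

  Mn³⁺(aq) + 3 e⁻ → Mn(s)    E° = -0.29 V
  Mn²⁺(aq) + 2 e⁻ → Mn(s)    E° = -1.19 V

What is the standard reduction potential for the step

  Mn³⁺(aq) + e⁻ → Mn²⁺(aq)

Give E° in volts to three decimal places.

+1.510 V

Sequential free energies add, so n₃E°₃ = n₁E°₁ + n₂E°₂.
With n₃ = 3, and the known step contributing 2×(-1.19) V, the unknown satisfies 1·E° = 3×(-0.29) − 2×(-1.19) = +1.510.
E° = +1.510 / 1 = +1.510 V.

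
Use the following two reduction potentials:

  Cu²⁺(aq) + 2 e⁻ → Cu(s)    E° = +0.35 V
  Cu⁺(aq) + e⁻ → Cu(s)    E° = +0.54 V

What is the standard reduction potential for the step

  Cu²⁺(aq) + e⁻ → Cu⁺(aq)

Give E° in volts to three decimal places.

Sequential free energies add, so n₃E°₃ = n₁E°₁ + n₂E°₂.
With n₃ = 2, and the known step contributing 1×(+0.54) V, the unknown satisfies 1·E° = 2×(+0.35) − 1×(+0.54) = +0.160.
E° = +0.160 / 1 = +0.160 V.

+0.160 V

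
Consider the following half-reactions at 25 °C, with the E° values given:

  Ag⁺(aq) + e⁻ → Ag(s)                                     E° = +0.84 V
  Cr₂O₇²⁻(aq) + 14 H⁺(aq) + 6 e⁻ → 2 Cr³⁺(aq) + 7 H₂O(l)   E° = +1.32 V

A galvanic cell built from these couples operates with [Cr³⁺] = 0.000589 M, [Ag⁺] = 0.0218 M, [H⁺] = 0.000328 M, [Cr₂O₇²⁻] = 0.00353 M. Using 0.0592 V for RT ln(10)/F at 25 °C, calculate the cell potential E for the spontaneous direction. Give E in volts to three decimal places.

Cr₂O₇²⁻/Cr³⁺ is the cathode (higher E°), Ag⁺/Ag the anode: E°cell = +1.32 − (+0.84) = +0.48 V, n = 6.
Overall: Cr₂O₇²⁻(aq) + 14 H⁺(aq) + 6 Ag(s) → 2 Cr³⁺(aq) + 7 H₂O(l) + 6 Ag⁺(aq)
Q = [Cr³⁺]^2·[Ag⁺]^6 / ([Cr₂O₇²⁻]·[H⁺]^14); log Q = 34.801.
E = E° − (0.0592/n) log Q = +0.48 − (0.0592/6)(34.801) = +0.137 V.

+0.137 V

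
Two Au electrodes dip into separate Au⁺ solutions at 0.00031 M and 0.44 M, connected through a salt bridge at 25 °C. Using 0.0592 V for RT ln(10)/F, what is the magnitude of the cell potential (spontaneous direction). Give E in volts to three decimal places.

For a concentration cell E°cell = 0. The 0.44 M side is the cathode (reduction is favoured where [Au⁺] is higher).
With n = 1, E = −(0.0592/1) log([Au⁺]ₐₙ/[Au⁺]꜀ₐₜ) = −(0.0592/1) log(0.00031/0.44) = −(0.0592/1)(-3.152) = +0.187 V.

+0.187 V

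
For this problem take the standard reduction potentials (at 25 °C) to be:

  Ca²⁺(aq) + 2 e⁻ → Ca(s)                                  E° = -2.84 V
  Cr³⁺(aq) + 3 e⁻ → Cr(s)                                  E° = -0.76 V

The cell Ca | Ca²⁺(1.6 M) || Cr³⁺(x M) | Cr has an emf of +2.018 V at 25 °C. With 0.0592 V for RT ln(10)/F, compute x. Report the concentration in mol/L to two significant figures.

Cr³⁺/Cr is the cathode, Ca²⁺/Ca the anode: E°cell = +2.08 V, n = 6.
Overall reaction: 2 Cr³⁺(aq) + 3 Ca(s) → 2 Cr(s) + 3 Ca²⁺(aq); Q = [Ca²⁺]^3/[Cr³⁺]^2.
From E = E° − (0.0592/n) log Q: log Q = (E° − E)·n/0.0592 = (+2.08 − (+2.018))·6/0.0592 = 6.2838.
So 2·log[Cr³⁺] = 3·log(1.6) − log Q = 0.6124 − (6.2838) = -5.6714; log[Cr³⁺] = -5.6714 / 2 = -2.8357; [Cr³⁺] = 10^(-2.8357) ≈ 0.0015 M.

0.0015 M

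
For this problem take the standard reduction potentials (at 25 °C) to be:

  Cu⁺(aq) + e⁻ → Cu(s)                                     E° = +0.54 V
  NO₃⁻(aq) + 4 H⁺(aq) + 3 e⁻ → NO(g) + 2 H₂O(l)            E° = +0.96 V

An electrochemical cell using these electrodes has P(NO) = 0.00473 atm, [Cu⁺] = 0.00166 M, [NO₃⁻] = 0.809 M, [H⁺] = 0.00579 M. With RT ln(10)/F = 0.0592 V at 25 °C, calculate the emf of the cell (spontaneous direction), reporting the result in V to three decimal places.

NO₃⁻/NO is the cathode (higher E°), Cu⁺/Cu the anode: E°cell = +0.96 − (+0.54) = +0.42 V, n = 3.
Overall: NO₃⁻(aq) + 4 H⁺(aq) + 3 Cu(s) → NO(g) + 2 H₂O(l) + 3 Cu⁺(aq)
Q = P(NO)·[Cu⁺]^3 / ([NO₃⁻]·[H⁺]^4); log Q = -1.623.
E = E° − (0.0592/n) log Q = +0.42 − (0.0592/3)(-1.623) = +0.452 V.

+0.452 V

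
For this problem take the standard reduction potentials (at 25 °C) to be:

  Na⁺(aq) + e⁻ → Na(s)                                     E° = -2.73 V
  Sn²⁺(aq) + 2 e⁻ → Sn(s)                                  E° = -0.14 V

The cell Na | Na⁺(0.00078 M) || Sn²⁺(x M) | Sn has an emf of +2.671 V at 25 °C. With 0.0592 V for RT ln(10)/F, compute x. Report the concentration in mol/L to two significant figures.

Sn²⁺/Sn is the cathode, Na⁺/Na the anode: E°cell = +2.59 V, n = 2.
Overall reaction: Sn²⁺(aq) + 2 Na(s) → Sn(s) + 2 Na⁺(aq); Q = [Na⁺]^2/[Sn²⁺]^1.
From E = E° − (0.0592/n) log Q: log Q = (E° − E)·n/0.0592 = (+2.59 − (+2.671))·2/0.0592 = -2.7365.
So 1·log[Sn²⁺] = 2·log(0.00078) − log Q = -6.2158 − (-2.7365) = -3.4793; [Sn²⁺] = 10^(-3.4793) ≈ 0.00033 M.

0.00033 M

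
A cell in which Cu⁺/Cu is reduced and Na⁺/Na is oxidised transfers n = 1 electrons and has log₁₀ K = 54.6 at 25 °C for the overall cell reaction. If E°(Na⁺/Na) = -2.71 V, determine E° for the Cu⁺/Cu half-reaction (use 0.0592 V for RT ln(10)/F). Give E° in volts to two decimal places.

+0.52 V

E°cell = (0.0592/n)·log K = (0.0592/1)(54.6) = +3.232 V.
Since Cu⁺/Cu is the cathode and Na⁺/Na the anode, E°cell = E°(Cu⁺/Cu) − E°(Na⁺/Na).
So E°(Cu⁺/Cu) = E°cell + E°(Na⁺/Na) = +3.232 + (-2.71) = +0.52 V.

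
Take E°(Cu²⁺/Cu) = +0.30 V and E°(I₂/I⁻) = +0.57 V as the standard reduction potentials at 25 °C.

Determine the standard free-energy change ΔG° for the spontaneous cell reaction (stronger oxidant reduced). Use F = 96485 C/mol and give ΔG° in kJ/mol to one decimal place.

I₂/I⁻ (E° = +0.57 V) is the cathode; Cu²⁺/Cu (E° = +0.30 V) is the anode, so E°cell = +0.27 V.
Balancing electrons gives n = 2 (lcm of 2 and 2).
ΔG° = −nFE° = −(2)(96485)(+0.27) = -52,102 J = -52.1 kJ/mol.

-52.1 kJ/mol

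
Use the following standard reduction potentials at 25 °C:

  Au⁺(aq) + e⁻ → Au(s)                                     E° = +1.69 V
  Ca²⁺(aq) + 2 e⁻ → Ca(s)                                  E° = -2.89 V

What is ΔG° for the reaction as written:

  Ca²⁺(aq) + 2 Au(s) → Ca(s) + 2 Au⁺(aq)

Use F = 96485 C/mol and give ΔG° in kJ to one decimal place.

As written, Ca²⁺/Ca is reduced (cathode) and Au⁺/Au is oxidised (anode), so E°cell = (-2.89) − (+1.69) = -4.58 V.
Balancing electrons gives n = 2.
ΔG° = −nFE° = −(2)(96485)(-4.58) = 883,803 J = +883.8 kJ.

+883.8 kJ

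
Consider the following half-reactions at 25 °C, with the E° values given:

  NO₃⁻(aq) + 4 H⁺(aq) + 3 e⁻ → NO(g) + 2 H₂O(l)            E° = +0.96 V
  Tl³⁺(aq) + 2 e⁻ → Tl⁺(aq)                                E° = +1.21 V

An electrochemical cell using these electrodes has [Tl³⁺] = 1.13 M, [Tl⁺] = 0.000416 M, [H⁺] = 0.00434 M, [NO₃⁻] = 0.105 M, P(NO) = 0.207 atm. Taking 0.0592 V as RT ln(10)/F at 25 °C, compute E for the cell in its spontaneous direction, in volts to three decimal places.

+0.544 V

Tl³⁺/Tl⁺ is the cathode (higher E°), NO₃⁻/NO the anode: E°cell = +1.21 − (+0.96) = +0.25 V, n = 6.
Overall: 3 Tl³⁺(aq) + 2 NO(g) + 4 H₂O(l) → 3 Tl⁺(aq) + 2 NO₃⁻(aq) + 8 H⁺(aq)
Q = [Tl⁺]^3·[NO₃⁻]^2·[H⁺]^8 / ([Tl³⁺]^3·P(NO)^2); log Q = -29.792.
E = E° − (0.0592/n) log Q = +0.25 − (0.0592/6)(-29.792) = +0.544 V.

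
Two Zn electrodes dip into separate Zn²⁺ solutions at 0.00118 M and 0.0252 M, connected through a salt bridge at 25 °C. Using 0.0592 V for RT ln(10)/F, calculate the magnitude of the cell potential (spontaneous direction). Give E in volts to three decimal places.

+0.039 V

For a concentration cell E°cell = 0. The 0.0252 M side is the cathode (reduction is favoured where [Zn²⁺] is higher).
With n = 2, E = −(0.0592/2) log([Zn²⁺]ₐₙ/[Zn²⁺]꜀ₐₜ) = −(0.0592/2) log(0.00118/0.0252) = −(0.0592/2)(-1.330) = +0.039 V.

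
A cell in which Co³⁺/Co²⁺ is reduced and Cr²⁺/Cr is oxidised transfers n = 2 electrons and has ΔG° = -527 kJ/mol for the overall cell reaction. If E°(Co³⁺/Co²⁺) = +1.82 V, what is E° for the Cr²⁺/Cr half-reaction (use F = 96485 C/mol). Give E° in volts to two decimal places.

-0.91 V

E°cell = −ΔG°/(nF) = −(-527×10³)/((2)(96485)) = +2.731 V.
Since Co³⁺/Co²⁺ is the cathode and Cr²⁺/Cr the anode, E°cell = E°(Co³⁺/Co²⁺) − E°(Cr²⁺/Cr).
So E°(Cr²⁺/Cr) = E°(Co³⁺/Co²⁺) − E°cell = (+1.82) − (+2.731) = -0.91 V.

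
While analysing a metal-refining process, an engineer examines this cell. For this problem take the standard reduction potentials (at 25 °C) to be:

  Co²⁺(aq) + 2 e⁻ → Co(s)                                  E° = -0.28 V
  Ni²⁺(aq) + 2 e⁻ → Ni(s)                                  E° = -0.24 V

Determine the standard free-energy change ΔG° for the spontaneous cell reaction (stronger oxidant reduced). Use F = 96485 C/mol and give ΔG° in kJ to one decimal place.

-7.7 kJ

Ni²⁺/Ni (E° = -0.24 V) is the cathode; Co²⁺/Co (E° = -0.28 V) is the anode, so E°cell = +0.04 V.
Balancing electrons gives n = 2 (lcm of 2 and 2).
ΔG° = −nFE° = −(2)(96485)(+0.04) = -7,719 J = -7.7 kJ.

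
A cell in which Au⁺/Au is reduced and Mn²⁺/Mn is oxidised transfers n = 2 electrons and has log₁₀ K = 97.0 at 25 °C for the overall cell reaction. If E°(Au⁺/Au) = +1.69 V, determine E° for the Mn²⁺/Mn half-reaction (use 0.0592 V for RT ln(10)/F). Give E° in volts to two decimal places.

E°cell = (0.0592/n)·log K = (0.0592/2)(97.0) = +2.871 V.
Since Au⁺/Au is the cathode and Mn²⁺/Mn the anode, E°cell = E°(Au⁺/Au) − E°(Mn²⁺/Mn).
So E°(Mn²⁺/Mn) = E°(Au⁺/Au) − E°cell = (+1.69) − (+2.871) = -1.18 V.

-1.18 V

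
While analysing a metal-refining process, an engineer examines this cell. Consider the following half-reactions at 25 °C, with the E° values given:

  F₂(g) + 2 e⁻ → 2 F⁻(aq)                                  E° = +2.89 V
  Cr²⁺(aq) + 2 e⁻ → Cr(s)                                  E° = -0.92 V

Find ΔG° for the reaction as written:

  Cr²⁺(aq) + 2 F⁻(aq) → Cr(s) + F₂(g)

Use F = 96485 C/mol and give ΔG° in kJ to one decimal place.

+735.2 kJ

As written, Cr²⁺/Cr is reduced (cathode) and F₂/F⁻ is oxidised (anode), so E°cell = (-0.92) − (+2.89) = -3.81 V.
Balancing electrons gives n = 2.
ΔG° = −nFE° = −(2)(96485)(-3.81) = 735,216 J = +735.2 kJ.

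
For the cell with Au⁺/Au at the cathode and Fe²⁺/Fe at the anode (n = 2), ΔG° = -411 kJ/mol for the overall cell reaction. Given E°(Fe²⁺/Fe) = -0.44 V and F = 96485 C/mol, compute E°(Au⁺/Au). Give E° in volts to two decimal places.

+1.69 V

E°cell = −ΔG°/(nF) = −(-411×10³)/((2)(96485)) = +2.130 V.
Since Au⁺/Au is the cathode and Fe²⁺/Fe the anode, E°cell = E°(Au⁺/Au) − E°(Fe²⁺/Fe).
So E°(Au⁺/Au) = E°cell + E°(Fe²⁺/Fe) = +2.130 + (-0.44) = +1.69 V.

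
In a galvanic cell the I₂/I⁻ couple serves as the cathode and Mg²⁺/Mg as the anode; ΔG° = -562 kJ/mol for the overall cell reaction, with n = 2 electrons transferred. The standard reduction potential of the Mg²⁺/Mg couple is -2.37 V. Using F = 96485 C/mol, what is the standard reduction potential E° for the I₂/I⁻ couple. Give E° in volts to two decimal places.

+0.54 V

E°cell = −ΔG°/(nF) = −(-562×10³)/((2)(96485)) = +2.912 V.
Since I₂/I⁻ is the cathode and Mg²⁺/Mg the anode, E°cell = E°(I₂/I⁻) − E°(Mg²⁺/Mg).
So E°(I₂/I⁻) = E°cell + E°(Mg²⁺/Mg) = +2.912 + (-2.37) = +0.54 V.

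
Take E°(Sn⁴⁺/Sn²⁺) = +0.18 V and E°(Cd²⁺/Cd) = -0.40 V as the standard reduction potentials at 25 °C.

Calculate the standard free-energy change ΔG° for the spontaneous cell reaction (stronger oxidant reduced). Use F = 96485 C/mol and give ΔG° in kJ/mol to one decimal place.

Sn⁴⁺/Sn²⁺ (E° = +0.18 V) is the cathode; Cd²⁺/Cd (E° = -0.40 V) is the anode, so E°cell = +0.58 V.
Balancing electrons gives n = 2 (lcm of 2 and 2).
ΔG° = −nFE° = −(2)(96485)(+0.58) = -111,923 J = -111.9 kJ/mol.

-111.9 kJ/mol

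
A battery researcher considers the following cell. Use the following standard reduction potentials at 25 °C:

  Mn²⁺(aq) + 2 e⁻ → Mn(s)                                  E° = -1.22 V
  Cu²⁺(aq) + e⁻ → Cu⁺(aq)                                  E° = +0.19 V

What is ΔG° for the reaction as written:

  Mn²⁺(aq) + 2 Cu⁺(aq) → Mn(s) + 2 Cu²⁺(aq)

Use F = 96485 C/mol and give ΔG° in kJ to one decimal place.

+272.1 kJ

As written, Mn²⁺/Mn is reduced (cathode) and Cu²⁺/Cu⁺ is oxidised (anode), so E°cell = (-1.22) − (+0.19) = -1.41 V.
Balancing electrons gives n = 2.
ΔG° = −nFE° = −(2)(96485)(-1.41) = 272,088 J = +272.1 kJ.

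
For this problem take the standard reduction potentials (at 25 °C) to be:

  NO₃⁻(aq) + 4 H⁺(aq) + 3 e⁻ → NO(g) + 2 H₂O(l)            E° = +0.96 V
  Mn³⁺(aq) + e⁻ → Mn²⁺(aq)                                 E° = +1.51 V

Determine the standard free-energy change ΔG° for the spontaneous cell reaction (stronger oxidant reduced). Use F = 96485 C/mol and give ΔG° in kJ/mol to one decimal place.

Mn³⁺/Mn²⁺ (E° = +1.51 V) is the cathode; NO₃⁻/NO (E° = +0.96 V) is the anode, so E°cell = +0.55 V.
Balancing electrons gives n = 3 (lcm of 1 and 3).
ΔG° = −nFE° = −(3)(96485)(+0.55) = -159,200 J = -159.2 kJ/mol.

-159.2 kJ/mol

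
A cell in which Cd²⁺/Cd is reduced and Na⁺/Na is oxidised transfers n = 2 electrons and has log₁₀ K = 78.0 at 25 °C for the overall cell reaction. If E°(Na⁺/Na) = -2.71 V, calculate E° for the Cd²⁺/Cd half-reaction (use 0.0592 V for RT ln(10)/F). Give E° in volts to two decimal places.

-0.40 V

E°cell = (0.0592/n)·log K = (0.0592/2)(78.0) = +2.309 V.
Since Cd²⁺/Cd is the cathode and Na⁺/Na the anode, E°cell = E°(Cd²⁺/Cd) − E°(Na⁺/Na).
So E°(Cd²⁺/Cd) = E°cell + E°(Na⁺/Na) = +2.309 + (-2.71) = -0.40 V.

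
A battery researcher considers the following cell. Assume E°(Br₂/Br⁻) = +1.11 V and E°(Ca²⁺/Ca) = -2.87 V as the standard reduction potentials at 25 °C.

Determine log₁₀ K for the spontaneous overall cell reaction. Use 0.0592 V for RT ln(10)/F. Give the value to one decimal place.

Cathode: Br₂/Br⁻; anode: Ca²⁺/Ca. E°cell = +3.98 V, n = 2.
log K = nE°cell / 0.0592 = (2)(+3.98) / 0.0592 = 134.5.

134.5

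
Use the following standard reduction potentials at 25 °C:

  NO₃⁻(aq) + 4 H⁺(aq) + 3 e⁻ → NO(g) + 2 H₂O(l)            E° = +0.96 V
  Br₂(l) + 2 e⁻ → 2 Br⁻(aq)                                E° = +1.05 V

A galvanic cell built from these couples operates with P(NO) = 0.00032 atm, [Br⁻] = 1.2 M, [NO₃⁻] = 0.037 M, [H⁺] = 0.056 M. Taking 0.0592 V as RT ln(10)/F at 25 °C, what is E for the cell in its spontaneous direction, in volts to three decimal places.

Br₂/Br⁻ is the cathode (higher E°), NO₃⁻/NO the anode: E°cell = +1.05 − (+0.96) = +0.09 V, n = 6.
Overall: 3 Br₂(l) + 2 NO(g) + 4 H₂O(l) → 6 Br⁻(aq) + 2 NO₃⁻(aq) + 8 H⁺(aq)
Q = [Br⁻]^6·[NO₃⁻]^2·[H⁺]^8 / (P(NO)^2); log Q = -5.413.
E = E° − (0.0592/n) log Q = +0.09 − (0.0592/6)(-5.413) = +0.143 V.

+0.143 V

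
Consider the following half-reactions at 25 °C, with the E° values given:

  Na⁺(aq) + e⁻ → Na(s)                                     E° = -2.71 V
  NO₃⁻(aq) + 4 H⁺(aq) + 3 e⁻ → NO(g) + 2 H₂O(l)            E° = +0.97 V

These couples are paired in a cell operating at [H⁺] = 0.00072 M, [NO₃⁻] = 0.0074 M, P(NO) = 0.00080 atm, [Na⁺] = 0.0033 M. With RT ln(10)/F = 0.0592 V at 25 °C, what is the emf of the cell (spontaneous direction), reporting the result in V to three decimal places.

NO₃⁻/NO is the cathode (higher E°), Na⁺/Na the anode: E°cell = +0.97 − (-2.71) = +3.68 V, n = 3.
Overall: NO₃⁻(aq) + 4 H⁺(aq) + 3 Na(s) → NO(g) + 2 H₂O(l) + 3 Na⁺(aq)
Q = P(NO)·[Na⁺]^3 / ([NO₃⁻]·[H⁺]^4); log Q = 4.160.
E = E° − (0.0592/n) log Q = +3.68 − (0.0592/3)(4.160) = +3.598 V.

+3.598 V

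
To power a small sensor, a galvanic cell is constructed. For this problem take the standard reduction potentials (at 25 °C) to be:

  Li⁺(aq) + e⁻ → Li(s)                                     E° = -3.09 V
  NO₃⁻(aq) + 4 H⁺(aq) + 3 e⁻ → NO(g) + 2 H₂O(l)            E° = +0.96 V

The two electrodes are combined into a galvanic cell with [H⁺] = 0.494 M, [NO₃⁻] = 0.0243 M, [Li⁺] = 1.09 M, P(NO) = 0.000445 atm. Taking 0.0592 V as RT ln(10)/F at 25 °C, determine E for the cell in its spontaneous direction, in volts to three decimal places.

NO₃⁻/NO is the cathode (higher E°), Li⁺/Li the anode: E°cell = +0.96 − (-3.09) = +4.05 V, n = 3.
Overall: NO₃⁻(aq) + 4 H⁺(aq) + 3 Li(s) → NO(g) + 2 H₂O(l) + 3 Li⁺(aq)
Q = P(NO)·[Li⁺]^3 / ([NO₃⁻]·[H⁺]^4); log Q = -0.400.
E = E° − (0.0592/n) log Q = +4.05 − (0.0592/3)(-0.400) = +4.058 V.

+4.058 V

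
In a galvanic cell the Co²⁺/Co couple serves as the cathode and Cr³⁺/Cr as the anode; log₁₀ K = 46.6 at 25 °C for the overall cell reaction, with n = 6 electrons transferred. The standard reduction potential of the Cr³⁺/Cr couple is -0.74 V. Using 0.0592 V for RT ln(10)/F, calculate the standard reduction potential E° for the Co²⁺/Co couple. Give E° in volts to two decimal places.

E°cell = (0.0592/n)·log K = (0.0592/6)(46.6) = +0.460 V.
Since Co²⁺/Co is the cathode and Cr³⁺/Cr the anode, E°cell = E°(Co²⁺/Co) − E°(Cr³⁺/Cr).
So E°(Co²⁺/Co) = E°cell + E°(Cr³⁺/Cr) = +0.460 + (-0.74) = -0.28 V.

-0.28 V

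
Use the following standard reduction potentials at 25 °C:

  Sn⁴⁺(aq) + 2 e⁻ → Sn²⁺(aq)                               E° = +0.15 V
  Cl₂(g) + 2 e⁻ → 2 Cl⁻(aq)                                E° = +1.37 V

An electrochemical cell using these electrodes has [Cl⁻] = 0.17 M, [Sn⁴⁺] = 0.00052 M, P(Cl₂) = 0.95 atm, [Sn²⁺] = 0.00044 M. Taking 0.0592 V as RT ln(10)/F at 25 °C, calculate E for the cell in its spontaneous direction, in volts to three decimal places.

Cl₂/Cl⁻ is the cathode (higher E°), Sn⁴⁺/Sn²⁺ the anode: E°cell = +1.37 − (+0.15) = +1.22 V, n = 2.
Overall: Cl₂(g) + Sn²⁺(aq) → 2 Cl⁻(aq) + Sn⁴⁺(aq)
Q = [Cl⁻]^2·[Sn⁴⁺] / (P(Cl₂)·[Sn²⁺]); log Q = -1.444.
E = E° − (0.0592/n) log Q = +1.22 − (0.0592/2)(-1.444) = +1.263 V.

+1.263 V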